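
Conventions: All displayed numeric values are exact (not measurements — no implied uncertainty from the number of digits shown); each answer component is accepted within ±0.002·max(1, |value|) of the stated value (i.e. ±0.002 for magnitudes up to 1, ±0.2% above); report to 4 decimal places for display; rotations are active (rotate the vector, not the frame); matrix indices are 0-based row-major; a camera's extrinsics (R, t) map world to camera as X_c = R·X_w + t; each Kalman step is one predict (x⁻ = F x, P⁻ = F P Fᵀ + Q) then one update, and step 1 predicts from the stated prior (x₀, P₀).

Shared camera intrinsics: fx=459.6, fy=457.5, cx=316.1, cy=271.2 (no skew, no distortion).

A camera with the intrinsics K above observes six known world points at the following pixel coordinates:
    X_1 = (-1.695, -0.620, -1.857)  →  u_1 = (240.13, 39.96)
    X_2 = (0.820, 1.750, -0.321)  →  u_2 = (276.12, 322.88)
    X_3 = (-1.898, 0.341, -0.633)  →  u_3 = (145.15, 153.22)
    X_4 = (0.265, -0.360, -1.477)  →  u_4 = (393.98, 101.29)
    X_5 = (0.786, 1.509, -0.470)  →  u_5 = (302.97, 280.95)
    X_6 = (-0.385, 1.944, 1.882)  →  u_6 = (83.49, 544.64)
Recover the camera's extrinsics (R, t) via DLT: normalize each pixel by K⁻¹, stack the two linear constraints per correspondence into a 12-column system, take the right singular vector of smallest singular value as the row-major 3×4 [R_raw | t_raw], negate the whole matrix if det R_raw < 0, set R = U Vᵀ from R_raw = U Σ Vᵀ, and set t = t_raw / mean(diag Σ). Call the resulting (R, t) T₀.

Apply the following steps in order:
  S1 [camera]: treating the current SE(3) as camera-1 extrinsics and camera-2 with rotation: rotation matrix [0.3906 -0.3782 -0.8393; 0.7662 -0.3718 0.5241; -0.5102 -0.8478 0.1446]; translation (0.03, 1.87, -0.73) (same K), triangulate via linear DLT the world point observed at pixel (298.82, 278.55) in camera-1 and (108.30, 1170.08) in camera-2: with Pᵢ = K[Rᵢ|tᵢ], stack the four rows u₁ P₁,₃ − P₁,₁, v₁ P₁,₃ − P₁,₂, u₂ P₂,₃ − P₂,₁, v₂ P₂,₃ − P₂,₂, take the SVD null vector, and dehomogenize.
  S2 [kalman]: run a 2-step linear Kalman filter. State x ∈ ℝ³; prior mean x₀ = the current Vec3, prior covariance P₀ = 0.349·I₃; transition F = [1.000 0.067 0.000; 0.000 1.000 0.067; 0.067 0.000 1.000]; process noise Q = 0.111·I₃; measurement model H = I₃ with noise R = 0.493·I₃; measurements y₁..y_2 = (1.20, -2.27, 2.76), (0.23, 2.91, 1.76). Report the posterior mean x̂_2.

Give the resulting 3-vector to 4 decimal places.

result = (0.1240, 0.2698, 1.8065)

source (pnp_recover): camera pose = R=[0.8351 -0.5244 -0.1659; 0.3080 0.1959 0.9310; -0.4557 -0.8286 0.3251], t=(-0.0101, -0.0500, 4.1101)
after S1 (triangulate): (-0.9664, -1.3746, 0.7652)
after S2 (kf_track): (0.1240, 0.2698, 1.8065)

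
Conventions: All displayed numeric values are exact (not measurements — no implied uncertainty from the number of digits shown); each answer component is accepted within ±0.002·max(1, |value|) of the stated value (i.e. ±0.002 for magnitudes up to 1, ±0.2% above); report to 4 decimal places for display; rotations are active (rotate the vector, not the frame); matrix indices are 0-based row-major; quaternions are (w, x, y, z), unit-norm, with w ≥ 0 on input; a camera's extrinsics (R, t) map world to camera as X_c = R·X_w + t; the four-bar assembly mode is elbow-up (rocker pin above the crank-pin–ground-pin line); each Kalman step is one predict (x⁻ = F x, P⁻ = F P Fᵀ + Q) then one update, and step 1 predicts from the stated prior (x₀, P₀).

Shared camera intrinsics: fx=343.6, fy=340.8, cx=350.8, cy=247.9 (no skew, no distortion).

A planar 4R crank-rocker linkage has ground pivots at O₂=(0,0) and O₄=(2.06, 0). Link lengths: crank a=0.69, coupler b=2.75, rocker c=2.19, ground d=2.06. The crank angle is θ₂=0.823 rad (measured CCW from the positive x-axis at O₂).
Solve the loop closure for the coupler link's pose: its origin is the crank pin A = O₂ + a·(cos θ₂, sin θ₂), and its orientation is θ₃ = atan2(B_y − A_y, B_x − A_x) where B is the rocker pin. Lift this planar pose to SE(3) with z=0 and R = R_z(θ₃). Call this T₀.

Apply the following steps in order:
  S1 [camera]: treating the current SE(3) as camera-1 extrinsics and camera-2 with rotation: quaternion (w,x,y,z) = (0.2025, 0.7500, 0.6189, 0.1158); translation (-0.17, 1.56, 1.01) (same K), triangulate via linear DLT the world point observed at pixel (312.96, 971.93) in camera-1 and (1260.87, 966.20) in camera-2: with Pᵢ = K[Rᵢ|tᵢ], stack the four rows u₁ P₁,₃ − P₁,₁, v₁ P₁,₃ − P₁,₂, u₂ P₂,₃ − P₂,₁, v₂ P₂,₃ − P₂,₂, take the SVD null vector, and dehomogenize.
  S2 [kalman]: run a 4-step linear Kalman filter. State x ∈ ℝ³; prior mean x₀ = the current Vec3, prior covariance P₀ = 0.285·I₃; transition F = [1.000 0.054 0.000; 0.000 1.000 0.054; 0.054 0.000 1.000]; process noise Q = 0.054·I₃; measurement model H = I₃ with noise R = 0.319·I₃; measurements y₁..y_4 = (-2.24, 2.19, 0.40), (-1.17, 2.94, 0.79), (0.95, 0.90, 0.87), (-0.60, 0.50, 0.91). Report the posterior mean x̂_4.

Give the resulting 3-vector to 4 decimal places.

result = (-0.2564, 1.4449, 0.7784)

source (fourbar_fk): coupler pose = R=[0.8177 -0.5756 0.0000; 0.5756 0.8177 0.0000; 0.0000 0.0000 1.0000], t=(0.4692, 0.5059, 0.0000)
after S1 (triangulate): (0.6145, 1.9059, 1.1382)
after S2 (kf_track): (-0.2564, 1.4449, 0.7784)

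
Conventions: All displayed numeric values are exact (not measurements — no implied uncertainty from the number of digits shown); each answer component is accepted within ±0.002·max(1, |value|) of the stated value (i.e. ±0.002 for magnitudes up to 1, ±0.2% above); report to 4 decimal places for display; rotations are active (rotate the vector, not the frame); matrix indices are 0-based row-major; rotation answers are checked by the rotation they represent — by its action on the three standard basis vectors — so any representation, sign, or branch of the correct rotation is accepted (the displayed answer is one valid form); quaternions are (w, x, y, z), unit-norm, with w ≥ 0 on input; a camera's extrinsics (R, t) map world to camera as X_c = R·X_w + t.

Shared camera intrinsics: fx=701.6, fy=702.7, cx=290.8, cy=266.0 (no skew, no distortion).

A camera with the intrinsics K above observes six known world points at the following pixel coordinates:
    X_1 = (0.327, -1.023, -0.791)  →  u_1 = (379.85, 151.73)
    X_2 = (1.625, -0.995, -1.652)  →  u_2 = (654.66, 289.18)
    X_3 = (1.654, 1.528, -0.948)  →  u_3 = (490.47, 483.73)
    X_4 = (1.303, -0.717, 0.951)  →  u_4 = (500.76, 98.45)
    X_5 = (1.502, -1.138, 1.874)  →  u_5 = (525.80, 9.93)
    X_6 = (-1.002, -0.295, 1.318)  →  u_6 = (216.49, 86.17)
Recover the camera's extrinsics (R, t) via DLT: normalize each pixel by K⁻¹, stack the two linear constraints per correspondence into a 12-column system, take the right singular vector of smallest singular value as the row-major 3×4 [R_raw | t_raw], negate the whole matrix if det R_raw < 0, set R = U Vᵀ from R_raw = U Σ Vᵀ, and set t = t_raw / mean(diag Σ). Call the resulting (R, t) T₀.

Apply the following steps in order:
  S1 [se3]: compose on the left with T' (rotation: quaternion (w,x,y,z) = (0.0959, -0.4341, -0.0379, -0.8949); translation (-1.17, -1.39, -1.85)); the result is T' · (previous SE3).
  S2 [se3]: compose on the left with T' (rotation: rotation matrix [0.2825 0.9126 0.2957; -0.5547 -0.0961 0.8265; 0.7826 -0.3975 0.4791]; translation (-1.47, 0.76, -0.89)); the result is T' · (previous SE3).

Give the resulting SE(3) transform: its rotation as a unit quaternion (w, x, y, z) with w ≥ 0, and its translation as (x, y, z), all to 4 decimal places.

source (pnp_recover): camera pose = R=[0.9874 -0.1061 0.1176; 0.1560 0.7806 -0.6053; -0.0275 0.6160 0.7873], t=(0.1600, -0.3701, 5.1906)
after S1 (compose_se3): R=[-0.5864 0.6980 0.4111; -0.2938 -0.6562 0.6950; 0.7549 0.2868 0.5898], t=(2.6530, -0.2656, 1.5005)
after S2 (compose_se3): R=[-0.2105 -0.3169 0.9248; 0.9774 -0.0871 0.1927; 0.0195 0.9445 0.3280], t=(-0.5193, 0.5539, 2.0107)

rotation (quat) = (0.5075, 0.3703, 0.4459, 0.6375), translation = (-0.5193, 0.5539, 2.0107)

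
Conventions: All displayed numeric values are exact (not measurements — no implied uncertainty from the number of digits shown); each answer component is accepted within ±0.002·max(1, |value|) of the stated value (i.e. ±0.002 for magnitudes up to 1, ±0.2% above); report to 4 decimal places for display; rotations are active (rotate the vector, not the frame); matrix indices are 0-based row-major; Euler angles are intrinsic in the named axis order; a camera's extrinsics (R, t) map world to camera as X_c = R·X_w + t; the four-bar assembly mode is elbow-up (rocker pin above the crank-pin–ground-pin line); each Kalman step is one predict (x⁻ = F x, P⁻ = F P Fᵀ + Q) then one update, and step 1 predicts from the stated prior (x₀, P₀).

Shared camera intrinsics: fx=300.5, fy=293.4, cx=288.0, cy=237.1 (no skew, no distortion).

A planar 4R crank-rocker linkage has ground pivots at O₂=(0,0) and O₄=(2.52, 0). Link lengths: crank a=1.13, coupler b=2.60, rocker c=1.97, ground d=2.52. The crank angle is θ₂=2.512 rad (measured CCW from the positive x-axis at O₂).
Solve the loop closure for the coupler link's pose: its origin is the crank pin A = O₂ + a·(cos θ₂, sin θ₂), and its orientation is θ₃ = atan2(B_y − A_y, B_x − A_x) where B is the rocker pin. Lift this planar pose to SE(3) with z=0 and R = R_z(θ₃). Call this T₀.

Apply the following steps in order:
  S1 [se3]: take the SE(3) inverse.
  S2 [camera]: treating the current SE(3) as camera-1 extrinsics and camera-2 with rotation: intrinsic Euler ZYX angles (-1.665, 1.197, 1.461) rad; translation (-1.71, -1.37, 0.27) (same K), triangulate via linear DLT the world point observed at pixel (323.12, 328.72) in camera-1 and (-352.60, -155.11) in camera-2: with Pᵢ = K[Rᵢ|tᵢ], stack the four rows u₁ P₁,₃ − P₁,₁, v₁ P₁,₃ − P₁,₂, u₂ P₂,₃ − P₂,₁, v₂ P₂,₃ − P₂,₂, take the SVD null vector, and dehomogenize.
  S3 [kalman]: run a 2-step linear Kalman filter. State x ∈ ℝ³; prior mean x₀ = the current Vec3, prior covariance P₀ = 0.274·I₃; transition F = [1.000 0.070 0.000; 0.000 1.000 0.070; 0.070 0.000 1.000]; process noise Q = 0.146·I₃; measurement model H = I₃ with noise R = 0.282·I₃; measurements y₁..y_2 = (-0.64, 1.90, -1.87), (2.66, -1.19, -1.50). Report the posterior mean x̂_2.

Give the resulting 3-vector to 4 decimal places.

source (fourbar_fk): coupler pose = R=[0.9216 -0.3882 0.0000; 0.3882 0.9216 0.0000; 0.0000 0.0000 1.0000], t=(-0.9133, 0.6654, 0.0000)
after S1 (invert_se3): R=[0.9216 0.3882 0.0000; -0.3882 0.9216 0.0000; 0.0000 0.0000 1.0000], t=(0.5834, -0.9678, 0.0000)
after S2 (triangulate): (-0.9403, 1.3296, 1.9938)
after S3 (kf_track): (1.0556, 0.1834, -0.9714)

result = (1.0556, 0.1834, -0.9714)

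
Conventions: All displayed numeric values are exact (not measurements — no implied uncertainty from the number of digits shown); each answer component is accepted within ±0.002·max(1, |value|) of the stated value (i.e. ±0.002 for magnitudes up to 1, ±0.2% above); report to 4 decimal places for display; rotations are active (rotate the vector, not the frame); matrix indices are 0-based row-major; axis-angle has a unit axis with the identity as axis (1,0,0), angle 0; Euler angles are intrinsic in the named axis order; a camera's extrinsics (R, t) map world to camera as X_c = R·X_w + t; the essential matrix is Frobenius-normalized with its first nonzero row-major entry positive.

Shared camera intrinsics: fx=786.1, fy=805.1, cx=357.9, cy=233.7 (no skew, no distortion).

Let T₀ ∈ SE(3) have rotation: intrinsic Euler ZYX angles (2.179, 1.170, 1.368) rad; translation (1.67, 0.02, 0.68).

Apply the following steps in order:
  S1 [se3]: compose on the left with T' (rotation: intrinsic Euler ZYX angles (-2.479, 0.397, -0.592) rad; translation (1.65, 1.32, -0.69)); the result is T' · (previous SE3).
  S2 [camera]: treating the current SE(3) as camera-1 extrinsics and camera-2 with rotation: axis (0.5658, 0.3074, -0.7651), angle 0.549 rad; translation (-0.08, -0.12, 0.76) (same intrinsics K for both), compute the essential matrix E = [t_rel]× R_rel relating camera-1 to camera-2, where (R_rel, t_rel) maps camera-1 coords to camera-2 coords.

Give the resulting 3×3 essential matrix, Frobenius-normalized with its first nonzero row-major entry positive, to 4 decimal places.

matrix = [0.1714 0.0229 0.1855; -0.2776 0.5356 0.3655; 0.5096 -0.0453 0.4199]

after S1 (compose_se3): R=[0.2968 0.9548 -0.0158; 0.5463 -0.1834 -0.8173; -0.7832 0.2340 -0.5761], t=(0.5108, -0.0712, -0.8256)
after S2 (essential): [0.1714 0.0229 0.1855; -0.2776 0.5356 0.3655; 0.5096 -0.0453 0.4199]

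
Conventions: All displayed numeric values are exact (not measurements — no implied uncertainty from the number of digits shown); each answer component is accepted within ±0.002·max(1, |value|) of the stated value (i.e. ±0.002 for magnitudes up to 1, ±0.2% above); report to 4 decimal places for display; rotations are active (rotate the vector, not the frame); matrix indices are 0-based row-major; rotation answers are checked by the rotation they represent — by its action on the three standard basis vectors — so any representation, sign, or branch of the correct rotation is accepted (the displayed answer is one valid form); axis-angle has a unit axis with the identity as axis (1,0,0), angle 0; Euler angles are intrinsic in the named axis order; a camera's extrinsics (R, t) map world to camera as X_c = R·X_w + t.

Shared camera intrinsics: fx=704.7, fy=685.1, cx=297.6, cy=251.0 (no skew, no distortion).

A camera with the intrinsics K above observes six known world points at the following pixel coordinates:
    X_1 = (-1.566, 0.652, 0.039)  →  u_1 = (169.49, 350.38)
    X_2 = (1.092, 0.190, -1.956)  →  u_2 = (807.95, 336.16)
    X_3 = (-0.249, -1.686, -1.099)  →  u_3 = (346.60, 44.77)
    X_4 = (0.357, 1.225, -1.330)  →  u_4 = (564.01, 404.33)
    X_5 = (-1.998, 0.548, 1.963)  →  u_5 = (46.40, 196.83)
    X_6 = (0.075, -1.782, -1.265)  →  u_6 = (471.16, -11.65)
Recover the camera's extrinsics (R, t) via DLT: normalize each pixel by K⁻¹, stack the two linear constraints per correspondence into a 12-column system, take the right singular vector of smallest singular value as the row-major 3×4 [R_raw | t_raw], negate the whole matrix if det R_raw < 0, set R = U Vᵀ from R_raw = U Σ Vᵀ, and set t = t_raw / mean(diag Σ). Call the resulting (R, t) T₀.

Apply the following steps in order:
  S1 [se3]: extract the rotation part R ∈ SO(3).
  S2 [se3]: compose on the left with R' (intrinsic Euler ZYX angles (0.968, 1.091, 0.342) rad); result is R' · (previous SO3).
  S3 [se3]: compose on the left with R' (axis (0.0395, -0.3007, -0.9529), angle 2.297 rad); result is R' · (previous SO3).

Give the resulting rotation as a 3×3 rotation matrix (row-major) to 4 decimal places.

rotation (matrix) = ((-0.1550, 0.4079, -0.8998), (-0.7724, -0.6178, -0.1470), (-0.6159, 0.6723, 0.4108))

source (pnp_recover): camera pose = R=[0.8698 0.2779 -0.4076; -0.4900 0.5827 -0.6484; 0.0573 0.7637 0.6430], t=(0.3799, -0.4700, 4.0599)
after S1 (rot_of_se3): [0.8698 0.2779 -0.4076; -0.4900 0.5827 -0.6484; 0.0573 0.7637 0.6430]
after S2 (compose_so3): [0.5682 0.2917 0.7694; -0.0225 0.9402 -0.3398; -0.8226 0.1758 0.5408]
after S3 (compose_so3): [-0.1550 0.4079 -0.8998; -0.7724 -0.6178 -0.1470; -0.6159 0.6723 0.4108]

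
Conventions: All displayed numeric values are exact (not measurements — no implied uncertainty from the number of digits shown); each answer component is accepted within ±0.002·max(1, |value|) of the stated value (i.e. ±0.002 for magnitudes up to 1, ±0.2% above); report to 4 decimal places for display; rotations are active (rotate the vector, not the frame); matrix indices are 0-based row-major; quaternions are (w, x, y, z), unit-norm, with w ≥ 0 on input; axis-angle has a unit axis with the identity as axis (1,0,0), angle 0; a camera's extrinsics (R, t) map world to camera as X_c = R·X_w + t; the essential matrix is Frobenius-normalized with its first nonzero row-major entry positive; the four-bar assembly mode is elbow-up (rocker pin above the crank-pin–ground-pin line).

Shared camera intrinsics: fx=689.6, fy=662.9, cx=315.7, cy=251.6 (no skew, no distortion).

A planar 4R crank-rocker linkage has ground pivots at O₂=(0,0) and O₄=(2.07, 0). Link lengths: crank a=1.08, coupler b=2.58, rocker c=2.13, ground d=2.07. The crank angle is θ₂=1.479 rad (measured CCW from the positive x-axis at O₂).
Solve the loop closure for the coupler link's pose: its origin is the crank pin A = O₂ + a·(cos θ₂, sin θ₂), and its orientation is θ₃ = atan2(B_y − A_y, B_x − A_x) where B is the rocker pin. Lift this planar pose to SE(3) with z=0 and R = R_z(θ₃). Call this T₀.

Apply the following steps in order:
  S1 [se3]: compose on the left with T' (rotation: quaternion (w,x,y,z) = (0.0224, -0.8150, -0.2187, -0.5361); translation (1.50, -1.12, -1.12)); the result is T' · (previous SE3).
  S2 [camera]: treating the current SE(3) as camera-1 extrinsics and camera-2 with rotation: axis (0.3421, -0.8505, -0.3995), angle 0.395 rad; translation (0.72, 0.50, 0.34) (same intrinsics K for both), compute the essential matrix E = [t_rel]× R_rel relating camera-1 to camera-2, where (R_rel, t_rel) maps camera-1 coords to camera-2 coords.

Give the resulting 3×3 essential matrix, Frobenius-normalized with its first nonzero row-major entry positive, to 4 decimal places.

source (fourbar_fk): coupler pose = R=[0.9191 -0.3940 0.0000; 0.3940 0.9191 0.0000; 0.0000 0.0000 1.0000], t=(0.0990, 1.0755, 0.0000)
after S1 (compose_se3): R=[0.4528 0.2199 0.8641; -0.0504 -0.9613 0.2710; 0.8902 -0.1662 -0.4242], t=(1.9418, -2.0586, -0.8196)
after S2 (essential): [0.4936 0.4677 0.0477; 0.2553 -0.1005 0.3924; -0.0910 0.3182 -0.4432]

matrix = [0.4936 0.4677 0.0477; 0.2553 -0.1005 0.3924; -0.0910 0.3182 -0.4432]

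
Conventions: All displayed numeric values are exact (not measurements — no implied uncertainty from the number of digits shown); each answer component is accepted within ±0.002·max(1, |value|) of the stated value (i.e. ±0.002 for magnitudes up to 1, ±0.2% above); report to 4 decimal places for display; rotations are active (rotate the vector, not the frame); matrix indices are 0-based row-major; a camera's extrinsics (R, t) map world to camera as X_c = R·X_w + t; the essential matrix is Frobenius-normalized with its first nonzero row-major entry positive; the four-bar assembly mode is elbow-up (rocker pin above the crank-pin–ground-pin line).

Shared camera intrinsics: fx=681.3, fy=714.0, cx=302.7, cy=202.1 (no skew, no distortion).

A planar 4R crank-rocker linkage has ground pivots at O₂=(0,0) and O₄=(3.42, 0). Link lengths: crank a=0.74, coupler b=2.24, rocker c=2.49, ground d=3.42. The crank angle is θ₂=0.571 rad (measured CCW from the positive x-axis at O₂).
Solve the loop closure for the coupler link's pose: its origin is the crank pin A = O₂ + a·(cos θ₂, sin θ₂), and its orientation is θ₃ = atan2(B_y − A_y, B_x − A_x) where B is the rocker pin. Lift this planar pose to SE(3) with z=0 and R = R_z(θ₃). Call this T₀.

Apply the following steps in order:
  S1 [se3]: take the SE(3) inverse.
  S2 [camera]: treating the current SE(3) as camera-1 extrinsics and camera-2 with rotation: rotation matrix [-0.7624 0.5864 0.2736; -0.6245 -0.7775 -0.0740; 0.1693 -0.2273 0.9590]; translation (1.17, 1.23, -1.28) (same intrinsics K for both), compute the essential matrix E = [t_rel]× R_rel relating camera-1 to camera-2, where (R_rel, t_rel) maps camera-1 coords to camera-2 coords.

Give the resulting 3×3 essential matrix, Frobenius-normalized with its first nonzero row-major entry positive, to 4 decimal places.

matrix = [0.5522 0.0801 -0.1770; -0.0525 0.4088 0.5281; 0.3837 0.2301 0.0912]

source (fourbar_fk): coupler pose = R=[0.6513 -0.7588 0.0000; 0.7588 0.6513 0.0000; 0.0000 0.0000 1.0000], t=(0.6226, 0.4000, 0.0000)
after S1 (invert_se3): R=[0.6513 0.7588 0.0000; -0.7588 0.6513 -0.0000; 0.0000 0.0000 1.0000], t=(-0.7090, 0.2119, 0.0000)
after S2 (essential): [0.5522 0.0801 -0.1770; -0.0525 0.4088 0.5281; 0.3837 0.2301 0.0912]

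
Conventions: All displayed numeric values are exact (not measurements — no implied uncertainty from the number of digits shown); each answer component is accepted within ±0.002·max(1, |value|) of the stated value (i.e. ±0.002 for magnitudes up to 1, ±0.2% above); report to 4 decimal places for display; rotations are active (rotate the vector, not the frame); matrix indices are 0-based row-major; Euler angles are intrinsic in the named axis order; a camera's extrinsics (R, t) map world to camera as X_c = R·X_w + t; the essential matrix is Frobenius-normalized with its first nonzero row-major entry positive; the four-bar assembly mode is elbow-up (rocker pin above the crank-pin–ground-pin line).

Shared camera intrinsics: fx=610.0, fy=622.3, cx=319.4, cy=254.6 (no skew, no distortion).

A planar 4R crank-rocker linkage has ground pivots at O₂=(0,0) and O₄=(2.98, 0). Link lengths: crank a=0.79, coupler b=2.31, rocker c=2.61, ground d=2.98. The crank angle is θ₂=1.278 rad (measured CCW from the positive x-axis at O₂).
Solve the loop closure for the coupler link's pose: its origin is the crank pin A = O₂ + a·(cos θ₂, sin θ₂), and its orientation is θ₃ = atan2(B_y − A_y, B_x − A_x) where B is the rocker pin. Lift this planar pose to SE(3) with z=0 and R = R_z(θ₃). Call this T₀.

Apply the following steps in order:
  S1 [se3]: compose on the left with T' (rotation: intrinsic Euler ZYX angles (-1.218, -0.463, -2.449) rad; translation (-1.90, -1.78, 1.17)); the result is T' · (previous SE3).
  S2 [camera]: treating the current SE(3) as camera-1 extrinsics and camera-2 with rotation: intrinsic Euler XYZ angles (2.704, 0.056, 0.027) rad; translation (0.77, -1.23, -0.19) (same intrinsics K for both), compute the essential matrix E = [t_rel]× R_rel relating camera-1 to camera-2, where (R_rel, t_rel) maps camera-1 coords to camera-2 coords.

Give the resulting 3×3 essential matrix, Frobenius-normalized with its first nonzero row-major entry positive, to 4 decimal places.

matrix = [0.4703 -0.1090 0.3492; -0.2836 0.5213 0.1667; -0.1667 -0.2871 -0.3935]

source (fourbar_fk): coupler pose = R=[0.7163 -0.6977 0.0000; 0.6977 0.7163 0.0000; 0.0000 0.0000 1.0000], t=(0.2280, 0.7564, 0.0000)
after S1 (compose_se3): R=[-0.2137 -0.6625 0.7180; -0.9737 0.2036 -0.1019; -0.0787 -0.7209 -0.6886], t=(-2.3012, -2.3750, 0.8397)
after S2 (essential): [0.4703 -0.1090 0.3492; -0.2836 0.5213 0.1667; -0.1667 -0.2871 -0.3935]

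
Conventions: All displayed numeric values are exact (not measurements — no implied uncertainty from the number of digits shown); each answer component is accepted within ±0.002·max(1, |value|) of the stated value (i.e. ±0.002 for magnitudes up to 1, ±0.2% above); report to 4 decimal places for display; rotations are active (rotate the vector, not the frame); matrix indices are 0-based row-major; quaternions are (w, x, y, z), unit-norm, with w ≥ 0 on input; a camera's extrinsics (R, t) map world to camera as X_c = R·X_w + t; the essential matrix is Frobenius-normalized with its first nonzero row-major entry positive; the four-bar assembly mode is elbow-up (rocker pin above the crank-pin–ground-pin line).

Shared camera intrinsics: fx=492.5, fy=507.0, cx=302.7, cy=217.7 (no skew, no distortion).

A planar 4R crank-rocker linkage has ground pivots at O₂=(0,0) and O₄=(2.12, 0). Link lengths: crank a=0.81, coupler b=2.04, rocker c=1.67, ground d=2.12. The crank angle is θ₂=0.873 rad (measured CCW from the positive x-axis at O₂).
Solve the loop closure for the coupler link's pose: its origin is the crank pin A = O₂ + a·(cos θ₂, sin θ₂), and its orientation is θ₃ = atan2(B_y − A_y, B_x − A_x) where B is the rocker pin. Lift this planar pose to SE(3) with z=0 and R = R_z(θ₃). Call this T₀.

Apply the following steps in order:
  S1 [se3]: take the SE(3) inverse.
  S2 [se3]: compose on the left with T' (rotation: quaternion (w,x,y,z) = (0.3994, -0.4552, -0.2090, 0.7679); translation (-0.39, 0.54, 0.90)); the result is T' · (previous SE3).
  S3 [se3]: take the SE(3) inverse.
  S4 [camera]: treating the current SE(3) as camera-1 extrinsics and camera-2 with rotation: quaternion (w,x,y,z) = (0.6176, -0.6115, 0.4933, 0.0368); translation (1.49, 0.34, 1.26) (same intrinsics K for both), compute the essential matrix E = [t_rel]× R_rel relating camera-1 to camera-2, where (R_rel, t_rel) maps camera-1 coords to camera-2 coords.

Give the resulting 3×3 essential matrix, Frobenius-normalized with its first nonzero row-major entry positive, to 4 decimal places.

source (fourbar_fk): coupler pose = R=[0.8597 -0.5109 0.0000; 0.5109 0.8597 0.0000; 0.0000 0.0000 1.0000], t=(0.5204, 0.6207, 0.0000)
after S1 (invert_se3): R=[0.8597 0.5109 0.0000; -0.5109 0.8597 0.0000; 0.0000 0.0000 1.0000], t=(-0.7645, -0.2677, 0.0000)
after S2 (compose_se3): R=[-0.0130 -0.4999 -0.8660; 0.9941 -0.0998 0.0426; -0.1077 -0.8603 0.4983], t=(-0.0729, 0.0845, 1.4900)
after S3 (invert_se3): R=[-0.0130 0.9941 -0.1077; -0.4999 -0.0998 -0.8603; -0.8660 0.0426 0.4983], t=(0.0755, 1.2539, -0.8092)
after S4 (essential): [0.3014 -0.3268 0.0330; -0.2170 0.4784 0.2716; -0.3695 -0.0277 -0.5606]

matrix = [0.3014 -0.3268 0.0330; -0.2170 0.4784 0.2716; -0.3695 -0.0277 -0.5606]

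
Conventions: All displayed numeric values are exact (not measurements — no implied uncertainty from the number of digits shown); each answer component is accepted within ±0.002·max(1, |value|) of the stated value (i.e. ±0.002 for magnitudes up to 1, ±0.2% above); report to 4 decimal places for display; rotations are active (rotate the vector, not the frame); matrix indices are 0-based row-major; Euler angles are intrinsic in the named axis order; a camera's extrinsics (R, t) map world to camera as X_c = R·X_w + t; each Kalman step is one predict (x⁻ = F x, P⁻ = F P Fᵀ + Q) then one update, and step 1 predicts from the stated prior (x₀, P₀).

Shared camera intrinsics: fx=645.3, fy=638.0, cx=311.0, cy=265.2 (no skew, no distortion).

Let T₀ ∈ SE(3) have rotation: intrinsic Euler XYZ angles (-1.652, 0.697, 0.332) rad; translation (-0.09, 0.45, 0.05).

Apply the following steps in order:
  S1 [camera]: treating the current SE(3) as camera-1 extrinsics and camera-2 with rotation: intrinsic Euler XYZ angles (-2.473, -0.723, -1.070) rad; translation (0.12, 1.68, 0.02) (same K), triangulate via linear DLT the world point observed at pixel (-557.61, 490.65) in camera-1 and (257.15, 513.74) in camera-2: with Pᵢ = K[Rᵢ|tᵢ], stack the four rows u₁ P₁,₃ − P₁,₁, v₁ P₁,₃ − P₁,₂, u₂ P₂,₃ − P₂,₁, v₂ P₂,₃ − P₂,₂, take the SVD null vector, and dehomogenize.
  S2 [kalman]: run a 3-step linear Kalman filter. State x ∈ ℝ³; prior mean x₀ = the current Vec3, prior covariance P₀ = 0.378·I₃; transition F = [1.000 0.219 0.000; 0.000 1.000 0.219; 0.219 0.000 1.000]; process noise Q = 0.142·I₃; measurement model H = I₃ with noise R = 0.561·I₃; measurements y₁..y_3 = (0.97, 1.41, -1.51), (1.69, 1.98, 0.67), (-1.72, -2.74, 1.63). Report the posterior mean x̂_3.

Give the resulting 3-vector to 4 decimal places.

after S1 (triangulate): (-1.1075, -0.6086, -0.9375)
after S2 (kf_track): (-0.1524, -0.5920, 0.3334)

result = (-0.1524, -0.5920, 0.3334)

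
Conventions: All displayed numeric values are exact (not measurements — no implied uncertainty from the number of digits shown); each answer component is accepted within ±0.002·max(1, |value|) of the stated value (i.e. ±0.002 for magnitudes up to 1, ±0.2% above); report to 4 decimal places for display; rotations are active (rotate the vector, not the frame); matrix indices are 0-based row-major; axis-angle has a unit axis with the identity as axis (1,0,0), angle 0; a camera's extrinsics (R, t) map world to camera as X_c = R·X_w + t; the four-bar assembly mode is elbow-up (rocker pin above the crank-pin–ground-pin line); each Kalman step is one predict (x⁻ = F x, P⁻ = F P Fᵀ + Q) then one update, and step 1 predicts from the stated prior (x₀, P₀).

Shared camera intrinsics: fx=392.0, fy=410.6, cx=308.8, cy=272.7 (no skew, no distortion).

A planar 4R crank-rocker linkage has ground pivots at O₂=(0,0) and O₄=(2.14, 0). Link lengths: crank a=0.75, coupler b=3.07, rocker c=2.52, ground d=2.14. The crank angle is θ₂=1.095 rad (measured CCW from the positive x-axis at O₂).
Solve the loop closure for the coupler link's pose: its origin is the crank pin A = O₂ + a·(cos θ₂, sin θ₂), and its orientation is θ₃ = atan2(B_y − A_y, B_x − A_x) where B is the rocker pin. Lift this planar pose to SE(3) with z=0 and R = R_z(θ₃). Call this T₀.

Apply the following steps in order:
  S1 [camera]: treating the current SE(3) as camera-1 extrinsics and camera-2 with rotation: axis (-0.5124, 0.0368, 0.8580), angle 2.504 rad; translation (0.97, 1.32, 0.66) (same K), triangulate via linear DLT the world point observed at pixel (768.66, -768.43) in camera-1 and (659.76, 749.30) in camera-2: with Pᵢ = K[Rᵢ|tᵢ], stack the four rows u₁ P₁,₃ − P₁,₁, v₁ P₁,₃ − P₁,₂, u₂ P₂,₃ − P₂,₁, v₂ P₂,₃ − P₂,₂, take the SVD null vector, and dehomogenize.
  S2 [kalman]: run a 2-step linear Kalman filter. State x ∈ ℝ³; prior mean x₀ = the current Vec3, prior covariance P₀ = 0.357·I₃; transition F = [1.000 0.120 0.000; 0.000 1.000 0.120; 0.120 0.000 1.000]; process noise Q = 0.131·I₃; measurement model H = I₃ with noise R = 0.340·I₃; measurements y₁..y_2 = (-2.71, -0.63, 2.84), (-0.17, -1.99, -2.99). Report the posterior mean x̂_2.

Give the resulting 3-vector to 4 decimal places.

result = (-1.2631, -1.4186, -0.6803)

source (fourbar_fk): coupler pose = R=[0.8226 -0.5686 0.0000; 0.5686 0.8226 0.0000; 0.0000 0.0000 1.0000], t=(0.3435, 0.6667, 0.0000)
after S1 (triangulate): (-0.8627, -1.5140, 0.4217)
after S2 (kf_track): (-1.2631, -1.4186, -0.6803)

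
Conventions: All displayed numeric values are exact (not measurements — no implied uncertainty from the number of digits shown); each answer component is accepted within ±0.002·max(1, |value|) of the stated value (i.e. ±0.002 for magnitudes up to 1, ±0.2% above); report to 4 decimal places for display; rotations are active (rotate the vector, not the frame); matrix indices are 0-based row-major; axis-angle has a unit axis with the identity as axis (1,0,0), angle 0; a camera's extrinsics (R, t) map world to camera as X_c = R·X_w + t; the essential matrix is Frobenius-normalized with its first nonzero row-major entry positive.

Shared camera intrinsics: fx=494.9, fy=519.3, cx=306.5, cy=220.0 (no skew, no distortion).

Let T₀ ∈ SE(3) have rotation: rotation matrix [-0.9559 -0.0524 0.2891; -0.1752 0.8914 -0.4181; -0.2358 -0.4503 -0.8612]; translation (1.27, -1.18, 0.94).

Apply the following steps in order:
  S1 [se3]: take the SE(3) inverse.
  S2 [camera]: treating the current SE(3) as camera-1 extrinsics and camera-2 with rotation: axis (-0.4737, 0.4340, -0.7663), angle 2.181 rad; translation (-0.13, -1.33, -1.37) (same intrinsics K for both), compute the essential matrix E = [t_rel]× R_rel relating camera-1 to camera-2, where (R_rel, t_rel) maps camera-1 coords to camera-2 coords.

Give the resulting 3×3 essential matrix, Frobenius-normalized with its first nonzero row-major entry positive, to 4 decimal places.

after S1 (invert_se3): R=[-0.9559 -0.1752 -0.2358; -0.0523 0.8914 -0.4503; 0.2891 -0.4181 -0.8612], t=(1.2288, 1.5415, -0.0509)
after S2 (essential): [0.0013 -0.7000 0.0949; 0.0017 -0.0176 0.0957; 0.0128 0.0982 0.6940]

matrix = [0.0013 -0.7000 0.0949; 0.0017 -0.0176 0.0957; 0.0128 0.0982 0.6940]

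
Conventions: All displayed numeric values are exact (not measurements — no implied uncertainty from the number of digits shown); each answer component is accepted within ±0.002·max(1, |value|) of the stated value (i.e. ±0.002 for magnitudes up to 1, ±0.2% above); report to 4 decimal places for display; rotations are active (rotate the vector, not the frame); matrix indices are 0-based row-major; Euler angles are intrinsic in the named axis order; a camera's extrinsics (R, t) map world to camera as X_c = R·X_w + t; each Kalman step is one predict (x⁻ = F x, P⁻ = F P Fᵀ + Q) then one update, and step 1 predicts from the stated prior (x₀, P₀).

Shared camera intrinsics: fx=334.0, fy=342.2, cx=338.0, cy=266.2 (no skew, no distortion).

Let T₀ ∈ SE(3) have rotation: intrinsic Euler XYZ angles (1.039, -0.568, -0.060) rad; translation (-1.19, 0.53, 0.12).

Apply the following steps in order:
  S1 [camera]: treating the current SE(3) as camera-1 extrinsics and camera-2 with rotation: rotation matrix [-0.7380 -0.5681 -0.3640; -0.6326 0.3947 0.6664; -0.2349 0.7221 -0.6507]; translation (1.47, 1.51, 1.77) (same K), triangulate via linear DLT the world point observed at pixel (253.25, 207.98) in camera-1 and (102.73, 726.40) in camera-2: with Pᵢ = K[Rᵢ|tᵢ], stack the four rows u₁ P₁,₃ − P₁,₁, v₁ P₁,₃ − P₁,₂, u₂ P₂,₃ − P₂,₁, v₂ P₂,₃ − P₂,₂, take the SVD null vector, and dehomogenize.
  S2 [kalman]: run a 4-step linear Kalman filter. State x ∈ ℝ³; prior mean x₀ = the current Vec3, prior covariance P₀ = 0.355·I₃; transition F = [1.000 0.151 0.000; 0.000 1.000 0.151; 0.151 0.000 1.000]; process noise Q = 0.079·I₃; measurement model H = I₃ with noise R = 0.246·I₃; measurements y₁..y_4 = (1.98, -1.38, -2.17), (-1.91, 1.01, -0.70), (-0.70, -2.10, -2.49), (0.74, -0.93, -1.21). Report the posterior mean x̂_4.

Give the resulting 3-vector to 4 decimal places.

result = (0.0114, -1.0343, -1.4180)

after S1 (triangulate): (1.4814, 1.8086, 1.5452)
after S2 (kf_track): (0.0114, -1.0343, -1.4180)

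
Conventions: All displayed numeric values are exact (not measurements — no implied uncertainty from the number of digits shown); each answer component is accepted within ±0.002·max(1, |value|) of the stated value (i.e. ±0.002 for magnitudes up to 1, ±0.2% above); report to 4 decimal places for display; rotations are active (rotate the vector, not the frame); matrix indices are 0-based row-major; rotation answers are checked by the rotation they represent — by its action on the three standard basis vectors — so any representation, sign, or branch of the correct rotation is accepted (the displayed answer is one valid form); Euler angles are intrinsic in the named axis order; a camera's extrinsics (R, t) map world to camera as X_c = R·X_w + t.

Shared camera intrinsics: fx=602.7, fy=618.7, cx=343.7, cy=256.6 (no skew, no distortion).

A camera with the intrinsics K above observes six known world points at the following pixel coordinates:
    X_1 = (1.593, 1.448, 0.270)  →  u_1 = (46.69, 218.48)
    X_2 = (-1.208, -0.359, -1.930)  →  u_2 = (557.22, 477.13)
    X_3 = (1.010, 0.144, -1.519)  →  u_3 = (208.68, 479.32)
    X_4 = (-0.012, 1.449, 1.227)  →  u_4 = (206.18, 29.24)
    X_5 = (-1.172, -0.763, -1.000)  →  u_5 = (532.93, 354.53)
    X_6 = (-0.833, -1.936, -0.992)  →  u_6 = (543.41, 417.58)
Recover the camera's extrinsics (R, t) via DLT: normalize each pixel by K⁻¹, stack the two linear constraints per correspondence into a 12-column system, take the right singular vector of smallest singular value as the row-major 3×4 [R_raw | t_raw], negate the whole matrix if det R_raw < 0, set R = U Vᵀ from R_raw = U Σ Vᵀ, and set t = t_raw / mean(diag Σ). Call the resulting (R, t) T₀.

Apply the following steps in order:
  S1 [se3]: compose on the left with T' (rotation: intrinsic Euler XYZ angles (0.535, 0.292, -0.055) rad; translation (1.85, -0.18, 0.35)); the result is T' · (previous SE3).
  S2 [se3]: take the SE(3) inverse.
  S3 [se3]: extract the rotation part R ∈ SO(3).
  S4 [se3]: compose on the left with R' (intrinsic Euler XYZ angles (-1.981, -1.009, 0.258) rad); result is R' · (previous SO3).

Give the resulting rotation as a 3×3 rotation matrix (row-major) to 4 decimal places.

source (pnp_recover): camera pose = R=[-0.8209 -0.5664 -0.0723; 0.3926 -0.4681 -0.7917; 0.4146 -0.6783 0.6066], t=(-0.1394, -0.0196, 4.7971)
after S1 (compose_se3): R=[-0.6450 -0.7615 0.0639; 0.0565 -0.1309 -0.9898; 0.7621 -0.6348 0.1274], t=(3.0966, -2.5531, 4.3308)
after S2 (invert_se3): R=[-0.6450 0.0565 0.7621; -0.7615 -0.1309 -0.6348; 0.0639 -0.9898 0.1274], t=(-1.1591, 4.7732, -3.2767)
after S3 (rot_of_se3): [-0.6450 0.0565 0.7621; -0.7615 -0.1309 -0.6348; 0.0639 -0.9898 0.1274]
after S4 (compose_so3): [-0.2827 0.8845 0.3710; 0.0573 -0.3705 0.9271; 0.9575 0.2834 0.0541]

rotation (matrix) = ((-0.2827, 0.8845, 0.3710), (0.0573, -0.3705, 0.9271), (0.9575, 0.2834, 0.0541))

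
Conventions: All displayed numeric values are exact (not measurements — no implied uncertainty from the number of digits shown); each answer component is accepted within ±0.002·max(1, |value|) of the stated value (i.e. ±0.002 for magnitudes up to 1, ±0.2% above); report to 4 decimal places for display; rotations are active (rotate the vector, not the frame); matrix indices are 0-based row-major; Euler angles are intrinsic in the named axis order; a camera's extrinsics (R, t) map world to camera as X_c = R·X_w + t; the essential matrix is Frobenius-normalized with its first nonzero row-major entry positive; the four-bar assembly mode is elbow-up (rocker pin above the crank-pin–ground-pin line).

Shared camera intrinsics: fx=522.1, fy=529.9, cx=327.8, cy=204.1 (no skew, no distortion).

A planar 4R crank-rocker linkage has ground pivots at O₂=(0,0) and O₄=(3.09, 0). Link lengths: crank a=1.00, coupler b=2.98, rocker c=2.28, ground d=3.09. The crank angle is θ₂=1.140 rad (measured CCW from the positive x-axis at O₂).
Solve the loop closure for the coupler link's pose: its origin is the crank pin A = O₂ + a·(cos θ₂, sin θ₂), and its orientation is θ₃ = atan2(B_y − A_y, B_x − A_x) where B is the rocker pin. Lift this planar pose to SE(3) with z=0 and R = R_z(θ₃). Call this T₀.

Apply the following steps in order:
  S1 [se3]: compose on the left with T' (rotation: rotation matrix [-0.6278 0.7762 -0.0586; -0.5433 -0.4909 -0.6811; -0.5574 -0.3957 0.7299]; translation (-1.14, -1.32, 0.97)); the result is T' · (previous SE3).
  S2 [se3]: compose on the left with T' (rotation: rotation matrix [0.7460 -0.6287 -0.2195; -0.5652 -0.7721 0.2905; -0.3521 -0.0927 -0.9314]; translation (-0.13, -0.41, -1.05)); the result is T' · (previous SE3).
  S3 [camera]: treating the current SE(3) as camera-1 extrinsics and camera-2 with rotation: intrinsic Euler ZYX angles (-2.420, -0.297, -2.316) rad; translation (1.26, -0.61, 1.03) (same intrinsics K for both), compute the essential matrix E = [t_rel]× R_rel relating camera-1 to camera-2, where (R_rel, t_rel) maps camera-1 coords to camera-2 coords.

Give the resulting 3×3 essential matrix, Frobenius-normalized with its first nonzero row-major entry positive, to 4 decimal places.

matrix = [0.0851 -0.5976 -0.2991; 0.3482 -0.1329 0.5456; -0.1696 0.2591 -0.1170]

source (fourbar_fk): coupler pose = R=[0.8878 -0.4601 0.0000; 0.4601 0.8878 0.0000; 0.0000 0.0000 1.0000], t=(0.4176, 0.9086, 0.0000)
after S1 (compose_se3): R=[-0.2002 0.9780 -0.0586; -0.7083 -0.1858 -0.6811; -0.6770 -0.0949 0.7299], t=(-0.6969, -1.9929, 0.3777)
after S2 (compose_se3): R=[0.4445 0.8673 0.2243; 0.4634 -0.4368 0.7710; 0.7666 -0.2388 -0.5960], t=(0.5202, 1.6323, -0.9717)
after S3 (essential): [0.0851 -0.5976 -0.2991; 0.3482 -0.1329 0.5456; -0.1696 0.2591 -0.1170]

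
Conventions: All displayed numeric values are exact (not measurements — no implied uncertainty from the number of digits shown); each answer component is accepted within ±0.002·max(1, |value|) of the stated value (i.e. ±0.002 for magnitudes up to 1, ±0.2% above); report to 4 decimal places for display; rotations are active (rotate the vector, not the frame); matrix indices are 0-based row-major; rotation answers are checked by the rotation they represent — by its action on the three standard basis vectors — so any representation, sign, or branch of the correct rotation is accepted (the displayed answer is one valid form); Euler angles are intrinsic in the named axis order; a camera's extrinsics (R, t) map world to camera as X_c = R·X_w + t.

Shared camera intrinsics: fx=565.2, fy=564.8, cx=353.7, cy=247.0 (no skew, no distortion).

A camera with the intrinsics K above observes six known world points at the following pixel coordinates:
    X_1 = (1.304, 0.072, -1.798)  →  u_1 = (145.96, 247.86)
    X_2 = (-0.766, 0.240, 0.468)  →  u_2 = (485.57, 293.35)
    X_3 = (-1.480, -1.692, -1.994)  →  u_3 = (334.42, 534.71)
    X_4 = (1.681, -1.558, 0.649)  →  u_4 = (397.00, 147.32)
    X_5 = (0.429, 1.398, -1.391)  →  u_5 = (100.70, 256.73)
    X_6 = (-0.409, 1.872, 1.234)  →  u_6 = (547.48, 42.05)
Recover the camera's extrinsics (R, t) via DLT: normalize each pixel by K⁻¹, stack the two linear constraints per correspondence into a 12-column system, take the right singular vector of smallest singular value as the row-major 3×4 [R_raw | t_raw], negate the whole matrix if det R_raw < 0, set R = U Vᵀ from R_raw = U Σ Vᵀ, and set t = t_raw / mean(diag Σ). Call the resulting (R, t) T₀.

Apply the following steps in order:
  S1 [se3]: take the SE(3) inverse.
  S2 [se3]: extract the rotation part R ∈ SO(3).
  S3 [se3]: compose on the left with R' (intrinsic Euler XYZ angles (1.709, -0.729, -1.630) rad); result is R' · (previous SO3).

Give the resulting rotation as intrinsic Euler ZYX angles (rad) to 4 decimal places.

rotation (euler_zyx) = (-2.5833, -0.4301, 1.8793)

source (pnp_recover): camera pose = R=[-0.4610 -0.3234 0.8264; -0.7767 -0.3034 -0.5520; 0.4293 -0.8963 -0.1113], t=(0.2300, 0.0500, 4.4200)
after S1 (invert_se3): R=[-0.4610 -0.7767 0.4293; -0.3234 -0.3034 -0.8963; 0.8264 -0.5520 -0.1113], t=(-1.7525, 4.0512, 0.3296)
after S2 (rot_of_se3): [-0.4610 -0.7767 0.4293; -0.3234 -0.3034 -0.8963; 0.8264 -0.5520 -0.1113]
after S3 (compose_so3): [-0.7709 0.1761 -0.6121; -0.4815 0.4680 0.7410; 0.4169 0.8660 -0.2760]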